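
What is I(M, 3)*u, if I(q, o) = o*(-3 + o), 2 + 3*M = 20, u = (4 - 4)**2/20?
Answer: 0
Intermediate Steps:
u = 0 (u = 0**2*(1/20) = 0*(1/20) = 0)
M = 6 (M = -2/3 + (1/3)*20 = -2/3 + 20/3 = 6)
I(M, 3)*u = (3*(-3 + 3))*0 = (3*0)*0 = 0*0 = 0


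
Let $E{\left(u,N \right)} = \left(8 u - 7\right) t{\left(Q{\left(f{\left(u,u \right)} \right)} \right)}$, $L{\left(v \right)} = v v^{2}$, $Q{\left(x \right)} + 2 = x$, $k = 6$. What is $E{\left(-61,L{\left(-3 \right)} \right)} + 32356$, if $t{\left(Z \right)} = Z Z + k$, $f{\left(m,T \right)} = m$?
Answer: $-1935269$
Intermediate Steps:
$Q{\left(x \right)} = -2 + x$
$t{\left(Z \right)} = 6 + Z^{2}$ ($t{\left(Z \right)} = Z Z + 6 = Z^{2} + 6 = 6 + Z^{2}$)
$L{\left(v \right)} = v^{3}$
$E{\left(u,N \right)} = \left(-7 + 8 u\right) \left(6 + \left(-2 + u\right)^{2}\right)$ ($E{\left(u,N \right)} = \left(8 u - 7\right) \left(6 + \left(-2 + u\right)^{2}\right) = \left(-7 + 8 u\right) \left(6 + \left(-2 + u\right)^{2}\right)$)
$E{\left(-61,L{\left(-3 \right)} \right)} + 32356 = \left(-7 + 8 \left(-61\right)\right) \left(6 + \left(-2 - 61\right)^{2}\right) + 32356 = \left(-7 - 488\right) \left(6 + \left(-63\right)^{2}\right) + 32356 = - 495 \left(6 + 3969\right) + 32356 = \left(-495\right) 3975 + 32356 = -1967625 + 32356 = -1935269$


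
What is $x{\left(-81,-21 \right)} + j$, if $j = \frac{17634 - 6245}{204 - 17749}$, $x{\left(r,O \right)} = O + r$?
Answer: $- \frac{1800979}{17545} \approx -102.65$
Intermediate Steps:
$j = - \frac{11389}{17545}$ ($j = \frac{11389}{-17545} = 11389 \left(- \frac{1}{17545}\right) = - \frac{11389}{17545} \approx -0.64913$)
$x{\left(-81,-21 \right)} + j = \left(-21 - 81\right) - \frac{11389}{17545} = -102 - \frac{11389}{17545} = - \frac{1800979}{17545}$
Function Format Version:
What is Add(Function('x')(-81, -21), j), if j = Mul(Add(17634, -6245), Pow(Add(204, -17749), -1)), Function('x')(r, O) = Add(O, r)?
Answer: Rational(-1800979, 17545) ≈ -102.65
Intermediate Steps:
j = Rational(-11389, 17545) (j = Mul(11389, Pow(-17545, -1)) = Mul(11389, Rational(-1, 17545)) = Rational(-11389, 17545) ≈ -0.64913)
Add(Function('x')(-81, -21), j) = Add(Add(-21, -81), Rational(-11389, 17545)) = Add(-102, Rational(-11389, 17545)) = Rational(-1800979, 17545)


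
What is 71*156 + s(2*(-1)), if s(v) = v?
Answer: 11074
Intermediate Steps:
71*156 + s(2*(-1)) = 71*156 + 2*(-1) = 11076 - 2 = 11074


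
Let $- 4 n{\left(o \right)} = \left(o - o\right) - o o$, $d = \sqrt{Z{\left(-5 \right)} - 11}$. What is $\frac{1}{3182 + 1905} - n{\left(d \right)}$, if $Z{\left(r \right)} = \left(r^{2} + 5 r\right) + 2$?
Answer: $\frac{45787}{20348} \approx 2.2502$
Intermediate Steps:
$Z{\left(r \right)} = 2 + r^{2} + 5 r$
$d = 3 i$ ($d = \sqrt{\left(2 + \left(-5\right)^{2} + 5 \left(-5\right)\right) - 11} = \sqrt{\left(2 + 25 - 25\right) - 11} = \sqrt{2 - 11} = \sqrt{-9} = 3 i \approx 3.0 i$)
$n{\left(o \right)} = \frac{o^{2}}{4}$ ($n{\left(o \right)} = - \frac{\left(o - o\right) - o o}{4} = - \frac{0 - o^{2}}{4} = - \frac{\left(-1\right) o^{2}}{4} = \frac{o^{2}}{4}$)
$\frac{1}{3182 + 1905} - n{\left(d \right)} = \frac{1}{3182 + 1905} - \frac{\left(3 i\right)^{2}}{4} = \frac{1}{5087} - \frac{1}{4} \left(-9\right) = \frac{1}{5087} - - \frac{9}{4} = \frac{1}{5087} + \frac{9}{4} = \frac{45787}{20348}$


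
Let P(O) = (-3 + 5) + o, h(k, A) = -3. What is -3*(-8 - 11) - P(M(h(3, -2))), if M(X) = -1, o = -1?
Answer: 56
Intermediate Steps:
P(O) = 1 (P(O) = (-3 + 5) - 1 = 2 - 1 = 1)
-3*(-8 - 11) - P(M(h(3, -2))) = -3*(-8 - 11) - 1*1 = -3*(-19) - 1 = 57 - 1 = 56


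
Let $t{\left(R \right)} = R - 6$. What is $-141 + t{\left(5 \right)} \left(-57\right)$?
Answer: $-84$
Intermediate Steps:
$t{\left(R \right)} = -6 + R$ ($t{\left(R \right)} = R - 6 = -6 + R$)
$-141 + t{\left(5 \right)} \left(-57\right) = -141 + \left(-6 + 5\right) \left(-57\right) = -141 - -57 = -141 + 57 = -84$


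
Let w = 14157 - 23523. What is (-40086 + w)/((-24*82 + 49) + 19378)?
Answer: -3804/1343 ≈ -2.8325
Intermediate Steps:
w = -9366
(-40086 + w)/((-24*82 + 49) + 19378) = (-40086 - 9366)/((-24*82 + 49) + 19378) = -49452/((-1968 + 49) + 19378) = -49452/(-1919 + 19378) = -49452/17459 = -49452*1/17459 = -3804/1343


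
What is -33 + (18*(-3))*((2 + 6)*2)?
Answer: -897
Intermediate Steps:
-33 + (18*(-3))*((2 + 6)*2) = -33 - 432*2 = -33 - 54*16 = -33 - 864 = -897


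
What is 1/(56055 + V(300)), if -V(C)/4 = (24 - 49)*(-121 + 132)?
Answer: 1/57155 ≈ 1.7496e-5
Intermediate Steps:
V(C) = 1100 (V(C) = -4*(24 - 49)*(-121 + 132) = -(-100)*11 = -4*(-275) = 1100)
1/(56055 + V(300)) = 1/(56055 + 1100) = 1/57155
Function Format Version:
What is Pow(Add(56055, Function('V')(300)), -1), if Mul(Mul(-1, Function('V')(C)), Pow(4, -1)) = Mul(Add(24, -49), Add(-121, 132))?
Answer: Rational(1, 57155) ≈ 1.7496e-5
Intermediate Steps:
Function('V')(C) = 1100 (Function('V')(C) = Mul(-4, Mul(Add(24, -49), Add(-121, 132))) = Mul(-4, Mul(-25, 11)) = Mul(-4, -275) = 1100)
Pow(Add(56055, Function('V')(300)), -1) = Pow(Add(56055, 1100), -1) = Pow(57155, -1) = Rational(1, 57155)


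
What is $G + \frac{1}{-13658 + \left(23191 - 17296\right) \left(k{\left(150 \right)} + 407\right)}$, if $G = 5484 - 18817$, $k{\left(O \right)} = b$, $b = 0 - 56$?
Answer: $- \frac{27405808170}{2055487} \approx -13333.0$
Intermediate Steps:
$b = -56$ ($b = 0 - 56 = -56$)
$k{\left(O \right)} = -56$
$G = -13333$
$G + \frac{1}{-13658 + \left(23191 - 17296\right) \left(k{\left(150 \right)} + 407\right)} = -13333 + \frac{1}{-13658 + \left(23191 - 17296\right) \left(-56 + 407\right)} = -13333 + \frac{1}{-13658 + 5895 \cdot 351} = -13333 + \frac{1}{-13658 + 2069145} = -13333 + \frac{1}{2055487} = - \frac{27405808170}{2055487}$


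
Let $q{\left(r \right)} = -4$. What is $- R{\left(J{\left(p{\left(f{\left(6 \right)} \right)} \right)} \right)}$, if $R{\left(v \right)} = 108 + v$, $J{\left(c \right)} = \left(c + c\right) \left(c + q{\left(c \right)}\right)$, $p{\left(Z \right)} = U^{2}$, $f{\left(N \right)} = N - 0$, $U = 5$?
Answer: $-1158$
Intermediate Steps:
$f{\left(N \right)} = N$ ($f{\left(N \right)} = N + 0 = N$)
$p{\left(Z \right)} = 25$ ($p{\left(Z \right)} = 5^{2} = 25$)
$J{\left(c \right)} = 2 c \left(-4 + c\right)$ ($J{\left(c \right)} = \left(c + c\right) \left(c - 4\right) = 2 c \left(-4 + c\right)$)
$- R{\left(J{\left(p{\left(f{\left(6 \right)} \right)} \right)} \right)} = - (108 + 2 \cdot 25 \left(-4 + 25\right)) = - (108 + 2 \cdot 25 \cdot 21) = - (108 + 1050) = \left(-1\right) 1158 = -1158$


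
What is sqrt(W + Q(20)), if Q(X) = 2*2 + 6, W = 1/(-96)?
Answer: sqrt(5754)/24 ≈ 3.1606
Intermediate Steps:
W = -1/96 ≈ -0.010417
Q(X) = 10 (Q(X) = 4 + 6 = 10)
sqrt(W + Q(20)) = sqrt(-1/96 + 10) = sqrt(959/96) = sqrt(5754)/24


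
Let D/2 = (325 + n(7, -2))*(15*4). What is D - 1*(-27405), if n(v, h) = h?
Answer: 66165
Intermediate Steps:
D = 38760 (D = 2*((325 - 2)*(15*4)) = 2*(323*60) = 2*19380 = 38760)
D - 1*(-27405) = 38760 - 1*(-27405) = 38760 + 27405 = 66165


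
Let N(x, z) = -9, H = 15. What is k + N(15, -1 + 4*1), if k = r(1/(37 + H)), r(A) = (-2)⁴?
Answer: 7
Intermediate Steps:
r(A) = 16
k = 16
k + N(15, -1 + 4*1) = 16 - 9 = 7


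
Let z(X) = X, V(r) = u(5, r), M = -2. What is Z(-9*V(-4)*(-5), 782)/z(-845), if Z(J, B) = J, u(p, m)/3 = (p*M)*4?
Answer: 1080/169 ≈ 6.3905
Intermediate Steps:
u(p, m) = -24*p (u(p, m) = 3*((p*(-2))*4) = 3*(-2*p*4) = 3*(-8*p) = -24*p)
V(r) = -120 (V(r) = -24*5 = -120)
Z(-9*V(-4)*(-5), 782)/z(-845) = (-9*(-120)*(-5))/(-845) = (1080*(-5))*(-1/845) = -5400*(-1/845) = 1080/169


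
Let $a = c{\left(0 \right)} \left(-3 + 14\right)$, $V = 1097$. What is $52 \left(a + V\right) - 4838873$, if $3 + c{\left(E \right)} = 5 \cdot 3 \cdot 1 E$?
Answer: $-4783545$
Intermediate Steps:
$c{\left(E \right)} = -3 + 15 E$ ($c{\left(E \right)} = -3 + 5 \cdot 3 \cdot 1 E = -3 + 15 \cdot 1 E = -3 + 15 E$)
$a = -33$ ($a = \left(-3 + 15 \cdot 0\right) \left(-3 + 14\right) = \left(-3 + 0\right) 11 = \left(-3\right) 11 = -33$)
$52 \left(a + V\right) - 4838873 = 52 \left(-33 + 1097\right) - 4838873 = 52 \cdot 1064 - 4838873 = 55328 - 4838873 = -4783545$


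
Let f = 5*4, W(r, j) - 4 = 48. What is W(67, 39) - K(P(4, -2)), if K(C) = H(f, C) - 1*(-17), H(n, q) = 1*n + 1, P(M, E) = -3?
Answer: 14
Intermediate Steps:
W(r, j) = 52 (W(r, j) = 4 + 48 = 52)
f = 20
H(n, q) = 1 + n (H(n, q) = n + 1 = 1 + n)
K(C) = 38 (K(C) = (1 + 20) - 1*(-17) = 21 + 17 = 38)
W(67, 39) - K(P(4, -2)) = 52 - 1*38 = 52 - 38 = 14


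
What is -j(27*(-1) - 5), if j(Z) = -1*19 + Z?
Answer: 51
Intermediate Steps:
j(Z) = -19 + Z
-j(27*(-1) - 5) = -(-19 + (27*(-1) - 5)) = -(-19 + (-27 - 5)) = -(-19 - 32) = -1*(-51) = 51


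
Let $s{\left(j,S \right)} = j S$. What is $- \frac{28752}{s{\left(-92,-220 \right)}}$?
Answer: $- \frac{1797}{1265} \approx -1.4206$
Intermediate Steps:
$s{\left(j,S \right)} = S j$
$- \frac{28752}{s{\left(-92,-220 \right)}} = - \frac{28752}{\left(-220\right) \left(-92\right)} = - \frac{28752}{20240} = \left(-28752\right) \frac{1}{20240} = - \frac{1797}{1265}$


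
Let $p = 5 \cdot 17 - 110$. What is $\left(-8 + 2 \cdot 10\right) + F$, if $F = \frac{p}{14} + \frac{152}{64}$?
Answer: $\frac{705}{56} \approx 12.589$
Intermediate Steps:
$p = -25$ ($p = 85 - 110 = -25$)
$F = \frac{33}{56}$ ($F = - \frac{25}{14} + \frac{152}{64} = \left(-25\right) \frac{1}{14} + 152 \cdot \frac{1}{64} = - \frac{25}{14} + \frac{19}{8} = \frac{33}{56} \approx 0.58929$)
$\left(-8 + 2 \cdot 10\right) + F = \left(-8 + 2 \cdot 10\right) + \frac{33}{56} = \left(-8 + 20\right) + \frac{33}{56} = 12 + \frac{33}{56} = \frac{705}{56}$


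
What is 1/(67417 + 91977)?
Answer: 1/159394 ≈ 6.2738e-6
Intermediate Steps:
1/(67417 + 91977) = 1/159394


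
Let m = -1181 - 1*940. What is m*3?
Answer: -6363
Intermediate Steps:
m = -2121 (m = -1181 - 940 = -2121)
m*3 = -2121*3 = -6363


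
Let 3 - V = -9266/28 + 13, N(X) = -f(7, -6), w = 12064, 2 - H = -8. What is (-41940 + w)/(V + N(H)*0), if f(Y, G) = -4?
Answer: -418264/4493 ≈ -93.092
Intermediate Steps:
H = 10 (H = 2 - 1*(-8) = 2 + 8 = 10)
N(X) = 4 (N(X) = -1*(-4) = 4)
V = 4493/14 (V = 3 - (-9266/28 + 13) = 3 - (-82*113/28 + 13) = 3 - (-4633/14 + 13) = 3 - 1*(-4451/14) = 3 + 4451/14 = 4493/14 ≈ 320.93)
(-41940 + w)/(V + N(H)*0) = (-41940 + 12064)/(4493/14 + 4*0) = -29876/(4493/14 + 0) = -29876/4493/14 = -29876*14/4493 = -418264/4493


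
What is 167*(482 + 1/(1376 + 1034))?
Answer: 193990707/2410 ≈ 80494.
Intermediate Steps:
167*(482 + 1/(1376 + 1034)) = 167*(482 + 1/2410) = 167*(1161621/2410) = 193990707/2410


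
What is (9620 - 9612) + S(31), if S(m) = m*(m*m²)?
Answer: 923529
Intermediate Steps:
S(m) = m⁴ (S(m) = m*m³ = m⁴)
(9620 - 9612) + S(31) = (9620 - 9612) + 31⁴ = 8 + 923521 = 923529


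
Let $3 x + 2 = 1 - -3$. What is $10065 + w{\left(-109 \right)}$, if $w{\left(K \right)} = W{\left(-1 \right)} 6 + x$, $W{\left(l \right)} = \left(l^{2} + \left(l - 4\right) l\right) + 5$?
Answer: $\frac{30395}{3} \approx 10132.0$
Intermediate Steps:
$W{\left(l \right)} = 5 + l^{2} + l \left(-4 + l\right)$ ($W{\left(l \right)} = \left(l^{2} + \left(l - 4\right) l\right) + 5 = \left(l^{2} + \left(-4 + l\right) l\right) + 5 = \left(l^{2} + l \left(-4 + l\right)\right) + 5 = 5 + l^{2} + l \left(-4 + l\right)$)
$x = \frac{2}{3}$ ($x = - \frac{2}{3} + \frac{1 - -3}{3} = - \frac{2}{3} + \frac{1 + 3}{3} = - \frac{2}{3} + \frac{1}{3} \cdot 4 = - \frac{2}{3} + \frac{4}{3} = \frac{2}{3} \approx 0.66667$)
$w{\left(K \right)} = \frac{200}{3}$ ($w{\left(K \right)} = \left(5 - -4 + 2 \left(-1\right)^{2}\right) 6 + \frac{2}{3} = \left(5 + 4 + 2 \cdot 1\right) 6 + \frac{2}{3} = \left(5 + 4 + 2\right) 6 + \frac{2}{3} = 11 \cdot 6 + \frac{2}{3} = 66 + \frac{2}{3} = \frac{200}{3}$)
$10065 + w{\left(-109 \right)} = 10065 + \frac{200}{3} = \frac{30395}{3}$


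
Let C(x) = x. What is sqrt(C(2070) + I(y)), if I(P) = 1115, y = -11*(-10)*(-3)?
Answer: 7*sqrt(65) ≈ 56.436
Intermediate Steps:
y = -330 (y = 110*(-3) = -330)
sqrt(C(2070) + I(y)) = sqrt(2070 + 1115) = sqrt(3185) = 7*sqrt(65)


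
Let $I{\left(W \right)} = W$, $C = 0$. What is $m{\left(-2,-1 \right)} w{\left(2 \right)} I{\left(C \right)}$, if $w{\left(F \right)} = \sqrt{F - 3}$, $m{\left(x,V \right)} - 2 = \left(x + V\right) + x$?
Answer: $0$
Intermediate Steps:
$m{\left(x,V \right)} = 2 + V + 2 x$ ($m{\left(x,V \right)} = 2 + \left(\left(x + V\right) + x\right) = 2 + \left(\left(V + x\right) + x\right) = 2 + \left(V + 2 x\right) = 2 + V + 2 x$)
$w{\left(F \right)} = \sqrt{-3 + F}$
$m{\left(-2,-1 \right)} w{\left(2 \right)} I{\left(C \right)} = \left(2 - 1 + 2 \left(-2\right)\right) \sqrt{-3 + 2} \cdot 0 = \left(2 - 1 - 4\right) \sqrt{-1} \cdot 0 = - 3 i 0 = 0$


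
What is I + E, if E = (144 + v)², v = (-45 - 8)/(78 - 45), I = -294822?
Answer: -298980557/1089 ≈ -2.7455e+5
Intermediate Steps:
v = -53/33 ≈ -1.6061
E = 22080601/1089 (E = (144 - 53/33)² = (4699/33)² = 22080601/1089 ≈ 20276.)
I + E = -294822 + 22080601/1089 = -298980557/1089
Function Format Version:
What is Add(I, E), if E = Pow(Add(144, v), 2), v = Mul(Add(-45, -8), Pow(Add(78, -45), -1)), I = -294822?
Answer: Rational(-298980557, 1089) ≈ -2.7455e+5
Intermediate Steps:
v = Rational(-53, 33) (v = Mul(-53, Pow(33, -1)) = Mul(-53, Rational(1, 33)) = Rational(-53, 33) ≈ -1.6061)
E = Rational(22080601, 1089) (E = Pow(Add(144, Rational(-53, 33)), 2) = Pow(Rational(4699, 33), 2) = Rational(22080601, 1089) ≈ 20276.)
Add(I, E) = Add(-294822, Rational(22080601, 1089)) = Rational(-298980557, 1089)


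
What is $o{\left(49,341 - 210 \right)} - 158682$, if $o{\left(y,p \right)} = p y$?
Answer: $-152263$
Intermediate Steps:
$o{\left(49,341 - 210 \right)} - 158682 = \left(341 - 210\right) 49 - 158682 = 131 \cdot 49 - 158682 = 6419 - 158682 = -152263$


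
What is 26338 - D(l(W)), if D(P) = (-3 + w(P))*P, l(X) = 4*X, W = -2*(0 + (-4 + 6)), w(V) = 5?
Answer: 26370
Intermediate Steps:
W = -4 (W = -2*(0 + 2) = -2*2 = -4)
D(P) = 2*P (D(P) = (-3 + 5)*P = 2*P)
26338 - D(l(W)) = 26338 - 2*4*(-4) = 26338 - 2*(-16) = 26338 - 1*(-32) = 26338 + 32 = 26370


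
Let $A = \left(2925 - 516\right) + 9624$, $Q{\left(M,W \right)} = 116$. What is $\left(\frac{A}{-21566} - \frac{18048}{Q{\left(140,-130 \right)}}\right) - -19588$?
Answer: $\frac{12152954683}{625414} \approx 19432.0$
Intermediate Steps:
$A = 12033$ ($A = 2409 + 9624 = 12033$)
$\left(\frac{A}{-21566} - \frac{18048}{Q{\left(140,-130 \right)}}\right) - -19588 = \left(\frac{12033}{-21566} - \frac{18048}{116}\right) - -19588 = \left(12033 \left(- \frac{1}{21566}\right) - \frac{4512}{29}\right) + 19588 = \left(- \frac{12033}{21566} - \frac{4512}{29}\right) + 19588 = - \frac{97654749}{625414} + 19588 = \frac{12152954683}{625414}$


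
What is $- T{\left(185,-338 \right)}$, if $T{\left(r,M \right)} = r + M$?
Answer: $153$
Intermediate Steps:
$T{\left(r,M \right)} = M + r$
$- T{\left(185,-338 \right)} = - (-338 + 185) = \left(-1\right) \left(-153\right) = 153$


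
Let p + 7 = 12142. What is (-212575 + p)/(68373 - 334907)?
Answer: 100220/133267 ≈ 0.75202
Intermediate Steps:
p = 12135 (p = -7 + 12142 = 12135)
(-212575 + p)/(68373 - 334907) = (-212575 + 12135)/(68373 - 334907) = -200440/(-266534) = -200440*(-1/266534) = 100220/133267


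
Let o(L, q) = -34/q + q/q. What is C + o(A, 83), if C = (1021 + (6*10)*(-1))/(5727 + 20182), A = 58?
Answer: 1349304/2150447 ≈ 0.62745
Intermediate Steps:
o(L, q) = 1 - 34/q (o(L, q) = -34/q + 1 = 1 - 34/q)
C = 961/25909 (C = (1021 + 60*(-1))/25909 = (1021 - 60)*(1/25909) = 961*(1/25909) = 961/25909 ≈ 0.037091)
C + o(A, 83) = 961/25909 + (-34 + 83)/83 = 961/25909 + (1/83)*49 = 961/25909 + 49/83 = 1349304/2150447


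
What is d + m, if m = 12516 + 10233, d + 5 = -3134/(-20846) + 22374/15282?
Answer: 201278830660/8849127 ≈ 22746.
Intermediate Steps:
d = -29959463/8849127 (d = -5 + (-3134/(-20846) + 22374/15282) = -5 + (-3134*(-1/20846) + 22374*(1/15282)) = -5 + (1567/10423 + 1243/849) = -5 + 14286172/8849127 = -29959463/8849127 ≈ -3.3856)
m = 22749
d + m = -29959463/8849127 + 22749 = 201278830660/8849127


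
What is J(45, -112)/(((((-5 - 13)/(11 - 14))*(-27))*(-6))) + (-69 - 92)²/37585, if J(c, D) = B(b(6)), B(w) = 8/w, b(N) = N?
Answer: 18933994/27399465 ≈ 0.69104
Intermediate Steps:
J(c, D) = 4/3 (J(c, D) = 8/6 = 8*(⅙) = 4/3)
J(45, -112)/(((((-5 - 13)/(11 - 14))*(-27))*(-6))) + (-69 - 92)²/37585 = 4/(3*(((((-5 - 13)/(11 - 14))*(-27))*(-6)))) + (-69 - 92)²/37585 = 4/(3*(((-18/(-3)*(-27))*(-6)))) + (-161)²*(1/37585) = 4/(3*(((-18*(-⅓)*(-27))*(-6)))) + 25921*(1/37585) = 4/(3*(((6*(-27))*(-6)))) + 25921/37585 = 4/(3*((-162*(-6)))) + 25921/37585 = (4/3)/972 + 25921/37585 = (4/3)*(1/972) + 25921/37585 = 1/729 + 25921/37585 = 18933994/27399465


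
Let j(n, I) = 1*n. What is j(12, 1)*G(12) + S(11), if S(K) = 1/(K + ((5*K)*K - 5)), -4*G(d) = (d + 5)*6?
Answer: -186965/611 ≈ -306.00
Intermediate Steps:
G(d) = -15/2 - 3*d/2 (G(d) = -(d + 5)*6/4 = -(5 + d)*6/4 = -(30 + 6*d)/4 = -15/2 - 3*d/2)
j(n, I) = n
S(K) = 1/(-5 + K + 5*K²) (S(K) = 1/(K + (5*K² - 5)) = 1/(K + (-5 + 5*K²)) = 1/(-5 + K + 5*K²))
j(12, 1)*G(12) + S(11) = 12*(-15/2 - 3/2*12) + 1/(-5 + 11 + 5*11²) = 12*(-15/2 - 18) + 1/(-5 + 11 + 5*121) = 12*(-51/2) + 1/(-5 + 11 + 605) = -306 + 1/611 = -186965/611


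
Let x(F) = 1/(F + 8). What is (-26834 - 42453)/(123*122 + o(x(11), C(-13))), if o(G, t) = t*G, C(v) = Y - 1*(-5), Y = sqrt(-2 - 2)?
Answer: -375345762907/81292844165 + 2632906*I/81292844165 ≈ -4.6172 + 3.2388e-5*I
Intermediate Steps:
Y = 2*I (Y = sqrt(-4) = 2*I ≈ 2.0*I)
C(v) = 5 + 2*I (C(v) = 2*I - 1*(-5) = 2*I + 5 = 5 + 2*I)
x(F) = 1/(8 + F)
o(G, t) = G*t
(-26834 - 42453)/(123*122 + o(x(11), C(-13))) = (-26834 - 42453)/(123*122 + (5 + 2*I)/(8 + 11)) = -69287/(15006 + (5 + 2*I)/19) = -69287/(15006 + (5/19 + 2*I/19)) = -69287*361*(285119/19 - 2*I/19)/81292844165 = -25012607*(285119/19 - 2*I/19)/81292844165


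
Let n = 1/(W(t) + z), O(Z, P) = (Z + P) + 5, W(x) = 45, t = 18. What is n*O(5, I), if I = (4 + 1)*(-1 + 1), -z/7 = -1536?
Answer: 10/10797 ≈ 0.00092618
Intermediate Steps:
z = 10752 (z = -7*(-1536) = 10752)
I = 0 (I = 5*0 = 0)
O(Z, P) = 5 + P + Z (O(Z, P) = (P + Z) + 5 = 5 + P + Z)
n = 1/10797 (n = 1/(45 + 10752) = 1/10797 ≈ 9.2618e-5)
n*O(5, I) = (5 + 0 + 5)/10797 = (1/10797)*10 = 10/10797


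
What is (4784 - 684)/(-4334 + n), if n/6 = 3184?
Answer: 410/1477 ≈ 0.27759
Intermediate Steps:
n = 19104 (n = 6*3184 = 19104)
(4784 - 684)/(-4334 + n) = (4784 - 684)/(-4334 + 19104) = 4100/14770 = 4100*(1/14770) = 410/1477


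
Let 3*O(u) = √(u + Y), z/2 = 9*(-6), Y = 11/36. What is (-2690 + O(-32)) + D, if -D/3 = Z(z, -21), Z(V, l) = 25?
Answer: -2765 + I*√1141/18 ≈ -2765.0 + 1.8766*I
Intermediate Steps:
Y = 11/36 (Y = 11*(1/36) = 11/36 ≈ 0.30556)
z = -108 (z = 2*(9*(-6)) = 2*(-54) = -108)
D = -75 (D = -3*25 = -75)
O(u) = √(11/36 + u)/3 (O(u) = √(u + 11/36)/3 = √(11/36 + u)/3)
(-2690 + O(-32)) + D = (-2690 + √(11 + 36*(-32))/18) - 75 = (-2690 + √(11 - 1152)/18) - 75 = (-2690 + √(-1141)/18) - 75 = (-2690 + (I*√1141)/18) - 75 = (-2690 + I*√1141/18) - 75 = -2765 + I*√1141/18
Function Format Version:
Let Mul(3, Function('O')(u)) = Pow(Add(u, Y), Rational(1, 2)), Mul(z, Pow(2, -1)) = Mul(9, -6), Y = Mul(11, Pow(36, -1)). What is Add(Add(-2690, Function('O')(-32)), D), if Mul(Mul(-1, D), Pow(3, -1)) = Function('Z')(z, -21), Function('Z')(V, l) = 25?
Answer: Add(-2765, Mul(Rational(1, 18), I, Pow(1141, Rational(1, 2)))) ≈ Add(-2765.0, Mul(1.8766, I))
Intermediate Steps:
Y = Rational(11, 36) (Y = Mul(11, Rational(1, 36)) = Rational(11, 36) ≈ 0.30556)
z = -108 (z = Mul(2, Mul(9, -6)) = Mul(2, -54) = -108)
D = -75 (D = Mul(-3, 25) = -75)
Function('O')(u) = Mul(Rational(1, 3), Pow(Add(Rational(11, 36), u), Rational(1, 2))) (Function('O')(u) = Mul(Rational(1, 3), Pow(Add(u, Rational(11, 36)), Rational(1, 2))) = Mul(Rational(1, 3), Pow(Add(Rational(11, 36), u), Rational(1, 2))))
Add(Add(-2690, Function('O')(-32)), D) = Add(Add(-2690, Mul(Rational(1, 18), Pow(Add(11, Mul(36, -32)), Rational(1, 2)))), -75) = Add(Add(-2690, Mul(Rational(1, 18), Pow(Add(11, -1152), Rational(1, 2)))), -75) = Add(Add(-2690, Mul(Rational(1, 18), Pow(-1141, Rational(1, 2)))), -75) = Add(Add(-2690, Mul(Rational(1, 18), Mul(I, Pow(1141, Rational(1, 2))))), -75) = Add(Add(-2690, Mul(Rational(1, 18), I, Pow(1141, Rational(1, 2)))), -75) = Add(-2765, Mul(Rational(1, 18), I, Pow(1141, Rational(1, 2))))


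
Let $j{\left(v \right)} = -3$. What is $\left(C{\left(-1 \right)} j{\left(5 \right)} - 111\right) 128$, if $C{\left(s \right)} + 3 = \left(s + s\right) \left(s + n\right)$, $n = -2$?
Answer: $-15360$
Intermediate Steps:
$C{\left(s \right)} = -3 + 2 s \left(-2 + s\right)$ ($C{\left(s \right)} = -3 + \left(s + s\right) \left(s - 2\right) = -3 + 2 s \left(-2 + s\right)$)
$\left(C{\left(-1 \right)} j{\left(5 \right)} - 111\right) 128 = \left(\left(-3 - -4 + 2 \left(-1\right)^{2}\right) \left(-3\right) - 111\right) 128 = \left(\left(-3 + 4 + 2 \cdot 1\right) \left(-3\right) - 111\right) 128 = \left(\left(-3 + 4 + 2\right) \left(-3\right) - 111\right) 128 = \left(3 \left(-3\right) - 111\right) 128 = \left(-9 - 111\right) 128 = \left(-120\right) 128 = -15360$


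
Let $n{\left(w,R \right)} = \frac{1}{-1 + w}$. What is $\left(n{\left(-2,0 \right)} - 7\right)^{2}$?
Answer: $\frac{484}{9} \approx 53.778$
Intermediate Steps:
$\left(n{\left(-2,0 \right)} - 7\right)^{2} = \left(\frac{1}{-1 - 2} - 7\right)^{2} = \left(\frac{1}{-3} - 7\right)^{2} = \left(- \frac{1}{3} - 7\right)^{2} = \left(- \frac{22}{3}\right)^{2} = \frac{484}{9}$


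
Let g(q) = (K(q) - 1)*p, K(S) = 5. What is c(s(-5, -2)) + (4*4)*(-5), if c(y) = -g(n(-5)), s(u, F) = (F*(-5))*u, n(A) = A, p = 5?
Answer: -100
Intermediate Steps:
g(q) = 20 (g(q) = (5 - 1)*5 = 4*5 = 20)
s(u, F) = -5*F*u (s(u, F) = (-5*F)*u = -5*F*u)
c(y) = -20 (c(y) = -1*20 = -20)
c(s(-5, -2)) + (4*4)*(-5) = -20 + (4*4)*(-5) = -20 + 16*(-5) = -20 - 80 = -100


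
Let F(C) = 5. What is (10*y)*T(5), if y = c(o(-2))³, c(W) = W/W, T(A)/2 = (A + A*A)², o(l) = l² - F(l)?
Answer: 18000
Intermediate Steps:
o(l) = -5 + l² (o(l) = l² - 1*5 = l² - 5 = -5 + l²)
T(A) = 2*(A + A²)² (T(A) = 2*(A + A*A)² = 2*(A + A²)²)
c(W) = 1
y = 1 (y = 1³ = 1)
(10*y)*T(5) = (10*1)*(2*5²*(1 + 5)²) = 10*(2*25*6²) = 10*(2*25*36) = 10*1800 = 18000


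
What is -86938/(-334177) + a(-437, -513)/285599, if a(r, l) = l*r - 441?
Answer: 99598167842/95440617023 ≈ 1.0436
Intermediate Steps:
a(r, l) = -441 + l*r
-86938/(-334177) + a(-437, -513)/285599 = -86938/(-334177) + (-441 - 513*(-437))/285599 = -86938*(-1/334177) + (-441 + 224181)*(1/285599) = 86938/334177 + 223740*(1/285599) = 86938/334177 + 223740/285599 = 99598167842/95440617023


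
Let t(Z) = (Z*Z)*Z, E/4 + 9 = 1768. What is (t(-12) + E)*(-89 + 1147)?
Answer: 5615864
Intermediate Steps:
E = 7036 (E = -36 + 4*1768 = -36 + 7072 = 7036)
t(Z) = Z**3 (t(Z) = Z**2*Z = Z**3)
(t(-12) + E)*(-89 + 1147) = ((-12)**3 + 7036)*(-89 + 1147) = (-1728 + 7036)*1058 = 5308*1058 = 5615864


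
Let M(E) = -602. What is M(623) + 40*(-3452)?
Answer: -138682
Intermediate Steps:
M(623) + 40*(-3452) = -602 + 40*(-3452) = -602 - 138080 = -138682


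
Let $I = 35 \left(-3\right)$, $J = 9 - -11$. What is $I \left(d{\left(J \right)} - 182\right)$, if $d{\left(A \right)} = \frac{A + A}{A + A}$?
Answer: $19005$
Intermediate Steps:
$J = 20$ ($J = 9 + 11 = 20$)
$I = -105$
$d{\left(A \right)} = 1$ ($d{\left(A \right)} = \frac{2 A}{2 A} = 2 A \frac{1}{2 A} = 1$)
$I \left(d{\left(J \right)} - 182\right) = - 105 \left(1 - 182\right) = \left(-105\right) \left(-181\right) = 19005$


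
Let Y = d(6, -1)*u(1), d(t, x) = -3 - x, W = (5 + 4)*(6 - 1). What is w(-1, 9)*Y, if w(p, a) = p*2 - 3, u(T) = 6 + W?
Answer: 510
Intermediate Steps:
W = 45 (W = 9*5 = 45)
u(T) = 51 (u(T) = 6 + 45 = 51)
w(p, a) = -3 + 2*p (w(p, a) = 2*p - 3 = -3 + 2*p)
Y = -102 (Y = (-3 - 1*(-1))*51 = (-3 + 1)*51 = -2*51 = -102)
w(-1, 9)*Y = (-3 + 2*(-1))*(-102) = (-3 - 2)*(-102) = -5*(-102) = 510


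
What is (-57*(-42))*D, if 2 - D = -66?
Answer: 162792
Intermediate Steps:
D = 68 (D = 2 - 1*(-66) = 2 + 66 = 68)
(-57*(-42))*D = -57*(-42)*68 = 2394*68 = 162792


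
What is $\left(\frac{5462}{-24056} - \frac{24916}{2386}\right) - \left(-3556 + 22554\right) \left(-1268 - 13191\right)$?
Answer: $\frac{3941667507116221}{14349404} \approx 2.7469 \cdot 10^{8}$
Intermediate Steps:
$\left(\frac{5462}{-24056} - \frac{24916}{2386}\right) - \left(-3556 + 22554\right) \left(-1268 - 13191\right) = \left(5462 \left(- \frac{1}{24056}\right) - \frac{12458}{1193}\right) - 18998 \left(-14459\right) = \left(- \frac{2731}{12028} - \frac{12458}{1193}\right) - -274692082 = - \frac{153102907}{14349404} + 274692082 = \frac{3941667507116221}{14349404}$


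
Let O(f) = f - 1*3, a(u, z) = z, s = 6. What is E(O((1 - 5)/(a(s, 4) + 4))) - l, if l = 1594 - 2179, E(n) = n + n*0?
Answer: 1163/2 ≈ 581.50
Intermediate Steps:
O(f) = -3 + f (O(f) = f - 3 = -3 + f)
E(n) = n (E(n) = n + 0 = n)
l = -585
E(O((1 - 5)/(a(s, 4) + 4))) - l = (-3 + (1 - 5)/(4 + 4)) - 1*(-585) = (-3 - 4/8) + 585 = (-3 - 4*1/8) + 585 = (-3 - 1/2) + 585 = -7/2 + 585 = 1163/2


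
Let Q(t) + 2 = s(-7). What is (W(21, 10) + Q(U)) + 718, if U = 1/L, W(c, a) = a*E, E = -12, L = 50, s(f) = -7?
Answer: 589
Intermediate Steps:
W(c, a) = -12*a (W(c, a) = a*(-12) = -12*a)
U = 1/50 ≈ 0.020000
Q(t) = -9 (Q(t) = -2 - 7 = -9)
(W(21, 10) + Q(U)) + 718 = (-12*10 - 9) + 718 = (-120 - 9) + 718 = -129 + 718 = 589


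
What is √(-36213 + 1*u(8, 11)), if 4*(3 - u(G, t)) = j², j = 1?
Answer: I*√144841/2 ≈ 190.29*I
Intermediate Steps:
u(G, t) = 11/4 (u(G, t) = 3 - ¼*1² = 3 - ¼*1 = 3 - ¼ = 11/4)
√(-36213 + 1*u(8, 11)) = √(-36213 + 1*(11/4)) = √(-36213 + 11/4) = √(-144841/4) = I*√144841/2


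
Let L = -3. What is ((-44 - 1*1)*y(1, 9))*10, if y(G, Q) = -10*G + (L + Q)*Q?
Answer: -19800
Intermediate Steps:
y(G, Q) = -10*G + Q*(-3 + Q) (y(G, Q) = -10*G + (-3 + Q)*Q = -10*G + Q*(-3 + Q))
((-44 - 1*1)*y(1, 9))*10 = ((-44 - 1*1)*(9**2 - 10*1 - 3*9))*10 = ((-44 - 1)*(81 - 10 - 27))*10 = -45*44*10 = -1980*10 = -19800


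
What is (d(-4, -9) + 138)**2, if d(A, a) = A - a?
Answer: 20449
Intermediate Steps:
(d(-4, -9) + 138)**2 = ((-4 - 1*(-9)) + 138)**2 = ((-4 + 9) + 138)**2 = (5 + 138)**2 = 143**2 = 20449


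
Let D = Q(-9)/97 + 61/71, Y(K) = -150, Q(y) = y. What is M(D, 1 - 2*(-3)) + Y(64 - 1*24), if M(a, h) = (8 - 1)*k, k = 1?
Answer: -143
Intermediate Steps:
D = 5278/6887 (D = -9/97 + 61/71 = 5278/6887 ≈ 0.76637)
M(a, h) = 7 (M(a, h) = (8 - 1)*1 = 7*1 = 7)
M(D, 1 - 2*(-3)) + Y(64 - 1*24) = 7 - 150 = -143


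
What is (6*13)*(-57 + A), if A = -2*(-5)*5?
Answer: -546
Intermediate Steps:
A = 50 (A = 10*5 = 50)
(6*13)*(-57 + A) = (6*13)*(-57 + 50) = 78*(-7) = -546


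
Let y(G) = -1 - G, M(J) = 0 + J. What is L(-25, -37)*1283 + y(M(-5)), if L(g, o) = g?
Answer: -32071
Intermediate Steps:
M(J) = J
L(-25, -37)*1283 + y(M(-5)) = -25*1283 + (-1 - 1*(-5)) = -32075 + (-1 + 5) = -32075 + 4 = -32071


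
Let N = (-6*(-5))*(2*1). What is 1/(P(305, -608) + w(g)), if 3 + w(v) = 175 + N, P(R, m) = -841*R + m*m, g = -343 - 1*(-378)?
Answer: 1/113391 ≈ 8.8190e-6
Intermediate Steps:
g = 35 (g = -343 + 378 = 35)
N = 60 (N = 30*2 = 60)
P(R, m) = m² - 841*R (P(R, m) = -841*R + m² = m² - 841*R)
w(v) = 232 (w(v) = -3 + (175 + 60) = -3 + 235 = 232)
1/(P(305, -608) + w(g)) = 1/(((-608)² - 841*305) + 232) = 1/((369664 - 256505) + 232) = 1/(113159 + 232) = 1/113391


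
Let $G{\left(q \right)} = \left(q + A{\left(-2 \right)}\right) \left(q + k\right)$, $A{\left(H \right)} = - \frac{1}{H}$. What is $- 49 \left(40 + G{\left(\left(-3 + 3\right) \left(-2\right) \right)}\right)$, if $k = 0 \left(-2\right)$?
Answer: $-1960$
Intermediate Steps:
$k = 0$
$G{\left(q \right)} = q \left(\frac{1}{2} + q\right)$ ($G{\left(q \right)} = \left(q - \frac{1}{-2}\right) \left(q + 0\right) = \left(q - - \frac{1}{2}\right) q = \left(q + \frac{1}{2}\right) q = \left(\frac{1}{2} + q\right) q = q \left(\frac{1}{2} + q\right)$)
$- 49 \left(40 + G{\left(\left(-3 + 3\right) \left(-2\right) \right)}\right) = - 49 \left(40 + \left(-3 + 3\right) \left(-2\right) \left(\frac{1}{2} + \left(-3 + 3\right) \left(-2\right)\right)\right) = - 49 \left(40 + 0 \left(-2\right) \left(\frac{1}{2} + 0 \left(-2\right)\right)\right) = - 49 \left(40 + 0 \left(\frac{1}{2} + 0\right)\right) = - 49 \left(40 + 0 \cdot \frac{1}{2}\right) = - 49 \left(40 + 0\right) = \left(-49\right) 40 = -1960$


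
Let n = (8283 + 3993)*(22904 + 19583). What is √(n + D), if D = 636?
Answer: 2*√130392762 ≈ 22838.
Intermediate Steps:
n = 521570412 (n = 12276*42487 = 521570412)
√(n + D) = √(521570412 + 636) = √521571048 = 2*√130392762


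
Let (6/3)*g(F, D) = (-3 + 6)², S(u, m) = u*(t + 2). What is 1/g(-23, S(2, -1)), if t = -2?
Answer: 2/9 ≈ 0.22222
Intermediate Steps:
S(u, m) = 0 (S(u, m) = u*(-2 + 2) = u*0 = 0)
g(F, D) = 9/2 (g(F, D) = (-3 + 6)²/2 = (½)*3² = (½)*9 = 9/2)
1/g(-23, S(2, -1)) = 1/(9/2) = 2/9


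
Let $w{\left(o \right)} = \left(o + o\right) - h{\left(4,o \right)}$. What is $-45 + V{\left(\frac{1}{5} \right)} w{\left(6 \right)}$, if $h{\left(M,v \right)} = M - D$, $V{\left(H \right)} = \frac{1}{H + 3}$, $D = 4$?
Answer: $- \frac{165}{4} \approx -41.25$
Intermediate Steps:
$V{\left(H \right)} = \frac{1}{3 + H}$
$h{\left(M,v \right)} = -4 + M$ ($h{\left(M,v \right)} = M - 4 = -4 + M$)
$w{\left(o \right)} = 2 o$ ($w{\left(o \right)} = \left(o + o\right) - \left(-4 + 4\right) = 2 o - 0 = 2 o + 0 = 2 o$)
$-45 + V{\left(\frac{1}{5} \right)} w{\left(6 \right)} = -45 + \frac{2 \cdot 6}{3 + \frac{1}{5}} = -45 + \frac{1}{3 + \frac{1}{5}} \cdot 12 = -45 + \frac{1}{\frac{16}{5}} \cdot 12 = -45 + \frac{5}{16} \cdot 12 = -45 + \frac{15}{4} = - \frac{165}{4}$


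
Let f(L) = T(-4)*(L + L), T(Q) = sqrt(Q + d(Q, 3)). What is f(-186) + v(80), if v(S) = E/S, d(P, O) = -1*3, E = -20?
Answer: -1/4 - 372*I*sqrt(7) ≈ -0.25 - 984.22*I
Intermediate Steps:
d(P, O) = -3
v(S) = -20/S
T(Q) = sqrt(-3 + Q) (T(Q) = sqrt(Q - 3) = sqrt(-3 + Q))
f(L) = 2*I*L*sqrt(7) (f(L) = sqrt(-3 - 4)*(L + L) = sqrt(-7)*(2*L) = (I*sqrt(7))*(2*L) = 2*I*L*sqrt(7))
f(-186) + v(80) = 2*I*(-186)*sqrt(7) - 20/80 = -372*I*sqrt(7) - 20*1/80 = -372*I*sqrt(7) - 1/4 = -1/4 - 372*I*sqrt(7)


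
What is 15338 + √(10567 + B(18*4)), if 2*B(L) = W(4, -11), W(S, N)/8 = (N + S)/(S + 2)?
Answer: 15338 + √95061/3 ≈ 15441.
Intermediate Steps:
W(S, N) = 8*(N + S)/(2 + S) (W(S, N) = 8*((N + S)/(S + 2)) = 8*((N + S)/(2 + S)) = 8*(N + S)/(2 + S))
B(L) = -14/3 (B(L) = (8*(-11 + 4)/(2 + 4))/2 = (8*(-7)/6)/2 = (8*(⅙)*(-7))/2 = (½)*(-28/3) = -14/3)
15338 + √(10567 + B(18*4)) = 15338 + √(10567 - 14/3) = 15338 + √(31687/3) = 15338 + √95061/3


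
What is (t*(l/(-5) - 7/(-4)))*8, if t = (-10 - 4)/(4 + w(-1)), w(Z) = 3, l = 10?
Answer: 4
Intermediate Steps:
t = -2 (t = (-10 - 4)/(4 + 3) = -14/7 = -14*⅐ = -2)
(t*(l/(-5) - 7/(-4)))*8 = -2*(10/(-5) - 7/(-4))*8 = -2*(10*(-⅕) - 7*(-¼))*8 = -2*(-2 + 7/4)*8 = -2*(-¼)*8 = (½)*8 = 4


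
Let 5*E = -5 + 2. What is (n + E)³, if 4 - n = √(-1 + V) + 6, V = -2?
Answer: 728/125 - 432*I*√3/25 ≈ 5.824 - 29.93*I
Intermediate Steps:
n = -2 - I*√3 (n = 4 - (√(-1 - 2) + 6) = 4 - (√(-3) + 6) = 4 - (I*√3 + 6) = 4 - (6 + I*√3) = 4 + (-6 - I*√3) = -2 - I*√3 ≈ -2.0 - 1.732*I)
E = -⅗ (E = (-5 + 2)/5 = (⅕)*(-3) = -⅗ ≈ -0.60000)
(n + E)³ = ((-2 - I*√3) - ⅗)³ = (-13/5 - I*√3)³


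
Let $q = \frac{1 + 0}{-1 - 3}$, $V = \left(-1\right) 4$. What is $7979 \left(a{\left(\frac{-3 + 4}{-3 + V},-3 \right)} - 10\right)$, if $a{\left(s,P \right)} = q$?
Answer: $- \frac{327139}{4} \approx -81785.0$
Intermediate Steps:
$V = -4$
$q = - \frac{1}{4}$ ($q = 1 \frac{1}{-4} = 1 \left(- \frac{1}{4}\right) = - \frac{1}{4} \approx -0.25$)
$a{\left(s,P \right)} = - \frac{1}{4}$
$7979 \left(a{\left(\frac{-3 + 4}{-3 + V},-3 \right)} - 10\right) = 7979 \left(- \frac{1}{4} - 10\right) = 7979 \left(- \frac{41}{4}\right) = - \frac{327139}{4}$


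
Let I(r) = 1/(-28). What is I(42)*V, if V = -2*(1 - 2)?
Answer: -1/14 ≈ -0.071429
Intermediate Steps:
I(r) = -1/28
V = 2 (V = -2*(-1) = 2)
I(42)*V = -1/28*2 = -1/14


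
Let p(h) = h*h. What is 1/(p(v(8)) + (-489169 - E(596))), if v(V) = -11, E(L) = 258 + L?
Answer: -1/489902 ≈ -2.0412e-6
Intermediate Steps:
p(h) = h**2
1/(p(v(8)) + (-489169 - E(596))) = 1/((-11)**2 + (-489169 - (258 + 596))) = 1/(121 + (-489169 - 1*854)) = 1/(121 + (-489169 - 854)) = 1/(121 - 490023) = 1/(-489902) = -1/489902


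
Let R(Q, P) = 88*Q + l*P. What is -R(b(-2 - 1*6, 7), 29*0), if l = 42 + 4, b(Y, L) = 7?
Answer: -616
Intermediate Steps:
l = 46
R(Q, P) = 46*P + 88*Q (R(Q, P) = 88*Q + 46*P = 46*P + 88*Q)
-R(b(-2 - 1*6, 7), 29*0) = -(46*(29*0) + 88*7) = -(46*0 + 616) = -(0 + 616) = -1*616 = -616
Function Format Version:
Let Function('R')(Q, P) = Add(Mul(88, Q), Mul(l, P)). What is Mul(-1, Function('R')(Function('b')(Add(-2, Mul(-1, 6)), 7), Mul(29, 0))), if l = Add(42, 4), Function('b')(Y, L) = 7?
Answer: -616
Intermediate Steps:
l = 46
Function('R')(Q, P) = Add(Mul(46, P), Mul(88, Q)) (Function('R')(Q, P) = Add(Mul(88, Q), Mul(46, P)) = Add(Mul(46, P), Mul(88, Q)))
Mul(-1, Function('R')(Function('b')(Add(-2, Mul(-1, 6)), 7), Mul(29, 0))) = Mul(-1, Add(Mul(46, Mul(29, 0)), Mul(88, 7))) = Mul(-1, Add(Mul(46, 0), 616)) = Mul(-1, Add(0, 616)) = Mul(-1, 616) = -616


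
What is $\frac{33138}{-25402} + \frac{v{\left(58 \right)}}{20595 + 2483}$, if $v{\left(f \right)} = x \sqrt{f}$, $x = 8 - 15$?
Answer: $- \frac{16569}{12701} - \frac{7 \sqrt{58}}{23078} \approx -1.3069$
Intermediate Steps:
$x = -7$ ($x = 8 - 15 = -7$)
$v{\left(f \right)} = - 7 \sqrt{f}$
$\frac{33138}{-25402} + \frac{v{\left(58 \right)}}{20595 + 2483} = \frac{33138}{-25402} + \frac{\left(-7\right) \sqrt{58}}{20595 + 2483} = 33138 \left(- \frac{1}{25402}\right) + \frac{\left(-7\right) \sqrt{58}}{23078} = - \frac{16569}{12701} + - 7 \sqrt{58} \cdot \frac{1}{23078} = - \frac{16569}{12701} - \frac{7 \sqrt{58}}{23078}$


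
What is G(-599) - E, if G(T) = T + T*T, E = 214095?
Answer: 144107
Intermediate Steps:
G(T) = T + T**2
G(-599) - E = -599*(1 - 599) - 1*214095 = -599*(-598) - 214095 = 358202 - 214095 = 144107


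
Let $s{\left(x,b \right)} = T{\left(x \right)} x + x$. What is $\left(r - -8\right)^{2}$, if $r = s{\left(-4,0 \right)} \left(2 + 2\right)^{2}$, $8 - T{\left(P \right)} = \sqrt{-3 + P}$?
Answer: $293952 - 72704 i \sqrt{7} \approx 2.9395 \cdot 10^{5} - 1.9236 \cdot 10^{5} i$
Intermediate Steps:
$T{\left(P \right)} = 8 - \sqrt{-3 + P}$
$s{\left(x,b \right)} = x + x \left(8 - \sqrt{-3 + x}\right)$ ($s{\left(x,b \right)} = \left(8 - \sqrt{-3 + x}\right) x + x = x \left(8 - \sqrt{-3 + x}\right) + x = x + x \left(8 - \sqrt{-3 + x}\right)$)
$r = -576 + 64 i \sqrt{7}$ ($r = - 4 \left(9 - \sqrt{-3 - 4}\right) \left(2 + 2\right)^{2} = - 4 \left(9 - \sqrt{-7}\right) 4^{2} = - 4 \left(9 - i \sqrt{7}\right) 16 = \left(-36 + 4 i \sqrt{7}\right) 16 = -576 + 64 i \sqrt{7} \approx -576.0 + 169.33 i$)
$\left(r - -8\right)^{2} = \left(\left(-576 + 64 i \sqrt{7}\right) - -8\right)^{2} = \left(\left(-576 + 64 i \sqrt{7}\right) + 8\right)^{2} = \left(-568 + 64 i \sqrt{7}\right)^{2}$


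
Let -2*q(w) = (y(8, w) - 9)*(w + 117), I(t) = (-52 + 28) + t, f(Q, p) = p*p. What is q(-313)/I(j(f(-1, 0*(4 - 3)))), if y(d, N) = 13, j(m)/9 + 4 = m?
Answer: -98/15 ≈ -6.5333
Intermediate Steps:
f(Q, p) = p**2
j(m) = -36 + 9*m
I(t) = -24 + t
q(w) = -234 - 2*w (q(w) = -(13 - 9)*(w + 117)/2 = -2*(117 + w) = -(468 + 4*w)/2 = -234 - 2*w)
q(-313)/I(j(f(-1, 0*(4 - 3)))) = (-234 - 2*(-313))/(-24 + (-36 + 9*(0*(4 - 3))**2)) = (-234 + 626)/(-24 + (-36 + 9*(0*1)**2)) = 392/(-24 + (-36 + 9*0**2)) = 392/(-24 + (-36 + 9*0)) = 392/(-24 + (-36 + 0)) = 392/(-24 - 36) = 392/(-60) = 392*(-1/60) = -98/15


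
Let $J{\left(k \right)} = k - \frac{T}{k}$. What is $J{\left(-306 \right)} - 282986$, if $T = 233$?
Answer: $- \frac{86687119}{306} \approx -2.8329 \cdot 10^{5}$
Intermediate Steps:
$J{\left(k \right)} = k - \frac{233}{k}$
$J{\left(-306 \right)} - 282986 = \left(-306 - \frac{233}{-306}\right) - 282986 = \left(-306 - - \frac{233}{306}\right) - 282986 = \left(-306 + \frac{233}{306}\right) - 282986 = - \frac{93403}{306} - 282986 = - \frac{86687119}{306}$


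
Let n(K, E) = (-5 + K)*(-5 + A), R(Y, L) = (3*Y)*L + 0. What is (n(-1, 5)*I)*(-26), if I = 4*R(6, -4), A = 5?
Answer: 0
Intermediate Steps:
R(Y, L) = 3*L*Y (R(Y, L) = 3*L*Y + 0 = 3*L*Y)
n(K, E) = 0 (n(K, E) = (-5 + K)*(-5 + 5) = (-5 + K)*0 = 0)
I = -288 (I = 4*(3*(-4)*6) = 4*(-72) = -288)
(n(-1, 5)*I)*(-26) = (0*(-288))*(-26) = 0*(-26) = 0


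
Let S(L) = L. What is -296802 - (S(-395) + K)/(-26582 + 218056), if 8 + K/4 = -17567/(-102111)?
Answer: -5802954418707299/19551601614 ≈ -2.9680e+5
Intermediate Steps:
K = -3197284/102111 (K = -32 + 4*(-17567/(-102111)) = -32 + 4*(-17567*(-1/102111)) = -32 + 4*(17567/102111) = -32 + 70268/102111 = -3197284/102111 ≈ -31.312)
-296802 - (S(-395) + K)/(-26582 + 218056) = -296802 - (-395 - 3197284/102111)/(-26582 + 218056) = -296802 - (-43531129)/(102111*191474) = -296802 - 1*(-43531129/19551601614) = -296802 + 43531129/19551601614 = -5802954418707299/19551601614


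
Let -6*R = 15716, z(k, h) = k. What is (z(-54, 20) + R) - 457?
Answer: -9391/3 ≈ -3130.3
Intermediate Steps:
R = -7858/3 (R = -⅙*15716 = -7858/3 ≈ -2619.3)
(z(-54, 20) + R) - 457 = (-54 - 7858/3) - 457 = -8020/3 - 457 = -9391/3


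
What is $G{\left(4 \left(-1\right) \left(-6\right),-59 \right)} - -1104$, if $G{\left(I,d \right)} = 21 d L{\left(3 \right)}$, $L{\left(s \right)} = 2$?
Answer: $-1374$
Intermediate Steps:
$G{\left(I,d \right)} = 42 d$ ($G{\left(I,d \right)} = 21 d 2 = 42 d$)
$G{\left(4 \left(-1\right) \left(-6\right),-59 \right)} - -1104 = 42 \left(-59\right) - -1104 = -2478 + 1104 = -1374$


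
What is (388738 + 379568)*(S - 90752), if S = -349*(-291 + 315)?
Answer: -76160637168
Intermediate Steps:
S = -8376 (S = -349*24 = -8376)
(388738 + 379568)*(S - 90752) = (388738 + 379568)*(-8376 - 90752) = 768306*(-99128) = -76160637168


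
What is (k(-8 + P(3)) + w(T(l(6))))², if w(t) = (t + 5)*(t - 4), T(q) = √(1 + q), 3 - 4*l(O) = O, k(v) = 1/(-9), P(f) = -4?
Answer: 485809/1296 ≈ 374.85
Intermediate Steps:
k(v) = -⅑
l(O) = ¾ - O/4
w(t) = (-4 + t)*(5 + t) (w(t) = (5 + t)*(-4 + t) = (-4 + t)*(5 + t))
(k(-8 + P(3)) + w(T(l(6))))² = (-⅑ + (-20 + √(1 + (¾ - ¼*6)) + (√(1 + (¾ - ¼*6)))²))² = (-⅑ + (-20 + √(1 + (¾ - 3/2)) + (√(1 + (¾ - 3/2)))²))² = (-⅑ + (-20 + √(1 - ¾) + (√(1 - ¾))²))² = (-⅑ + (-20 + √(¼) + (√(¼))²))² = (-⅑ + (-20 + ½ + (½)²))² = (-⅑ + (-20 + ½ + ¼))² = (-⅑ - 77/4)² = (-697/36)² = 485809/1296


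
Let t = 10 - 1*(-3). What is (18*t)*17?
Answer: 3978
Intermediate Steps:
t = 13 (t = 10 + 3 = 13)
(18*t)*17 = (18*13)*17 = 234*17 = 3978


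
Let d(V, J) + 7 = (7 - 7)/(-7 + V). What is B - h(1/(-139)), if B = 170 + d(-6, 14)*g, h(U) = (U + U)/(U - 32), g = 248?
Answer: -6967136/4449 ≈ -1566.0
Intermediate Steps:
d(V, J) = -7 (d(V, J) = -7 + (7 - 7)/(-7 + V) = -7 + 0/(-7 + V) = -7 + 0 = -7)
h(U) = 2*U/(-32 + U) (h(U) = (2*U)/(-32 + U) = 2*U/(-32 + U))
B = -1566 (B = 170 - 7*248 = 170 - 1736 = -1566)
B - h(1/(-139)) = -1566 - 2/((-139)*(-32 + 1/(-139))) = -1566 - 2*(-1)/(139*(-32 - 1/139)) = -1566 - 2*(-1)/(139*(-4449/139)) = -1566 - 2*(-1)*(-139)/(139*4449) = -1566 - 1*2/4449 = -1566 - 2/4449 = -6967136/4449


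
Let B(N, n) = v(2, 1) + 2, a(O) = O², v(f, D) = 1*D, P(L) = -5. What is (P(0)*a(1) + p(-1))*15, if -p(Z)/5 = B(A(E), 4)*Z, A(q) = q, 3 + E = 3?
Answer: 150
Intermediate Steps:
v(f, D) = D
E = 0 (E = -3 + 3 = 0)
B(N, n) = 3 (B(N, n) = 1 + 2 = 3)
p(Z) = -15*Z
(P(0)*a(1) + p(-1))*15 = (-5*1² - 15*(-1))*15 = (-5*1 + 15)*15 = (-5 + 15)*15 = 10*15 = 150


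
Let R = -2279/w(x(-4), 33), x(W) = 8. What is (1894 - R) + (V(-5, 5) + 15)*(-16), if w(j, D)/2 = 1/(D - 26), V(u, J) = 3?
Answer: 19165/2 ≈ 9582.5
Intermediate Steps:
w(j, D) = 2/(-26 + D) (w(j, D) = 2/(D - 26) = 2/(-26 + D))
R = -15953/2 (R = -2279/(2/(-26 + 33)) = -2279/(2/7) = -2279/(2*(1/7)) = -2279/2/7 = -2279*7/2 = -15953/2 ≈ -7976.5)
(1894 - R) + (V(-5, 5) + 15)*(-16) = (1894 - 1*(-15953/2)) + (3 + 15)*(-16) = (1894 + 15953/2) + 18*(-16) = 19741/2 - 288 = 19165/2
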